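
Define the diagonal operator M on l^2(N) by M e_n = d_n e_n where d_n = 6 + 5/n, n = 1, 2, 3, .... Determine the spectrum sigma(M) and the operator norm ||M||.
sigma(M) = {6 + 5/n : n ≥ 1} ∪ {6}; ||M|| = 11

A bounded diagonal operator on l^2 with diagonal entries d_n has spectrum equal to the closure of {d_n : n ≥ 1}: every d_n is an eigenvalue (with eigenvector e_n), so {d_n} ⊂ sigma(M); the spectrum is closed, so its closure is too; and for lambda not in the closure, (M - lambda I) has bounded inverse (the diagonal entries 1/(d_n - lambda) are bounded). For our sequence d_n = 6 + 5/n, n = 1, 2, 3, ...:
  - {d_n} = {6 + 5/n : n ≥ 1}; the only limit point is 6
  - closure = {6 + 5/n : n ≥ 1} ∪ {6}
For the norm: a diagonal operator has ||M|| = sup_n |d_n|. Here d_n = 6 + 5/n is positive and decreasing, so sup_n |d_n| = d_1 = 6 + 5 = 11. So ||M|| = 11.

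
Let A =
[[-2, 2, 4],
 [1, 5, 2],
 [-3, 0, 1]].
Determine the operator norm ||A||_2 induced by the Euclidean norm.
||A||_2 ≈ 6.6527 (= sqrt(largest eigenvalue of A^T A))

||A||_2 = sigma_max(A) = sqrt(lambda_max(A^T A)). Form the symmetric matrix M = A^T A =
[[14, 1, -9],
 [1, 29, 18],
 [-9, 18, 21]].
Its characteristic polynomial (trace, sum of principal 2x2 minors, determinant of M give the coefficients) is
  p(λ) = det(λ I - M) = λ^3 - 64λ^2 + 903λ - 1296.
No integer candidate from the rational root theorem (±divisors of 1296) is a root, so the roots are irrational. The cubic discriminant is Δ = 338525604 > 0, so there are three distinct real roots. p(1) = -456 and p(2) = 262 have opposite signs, so a root lies in (1, 2); Newton's method refines it to λ ≈ 1.6155. p(18) = 54 and p(19) = -384 have opposite signs, so a root lies in (18, 19); Newton's method refines it to λ ≈ 18.1255. p(44) = -284 and p(45) = 864 have opposite signs, so a root lies in (44, 45); Newton's method refines it to λ ≈ 44.259. Check (Vieta): the three roots sum to 64, matching tr M = 64.
So the eigenvalues of A^T A are ≈ 1.6155, 18.1255, 44.259 (all ≥ 0, as they must be for A^T A). The largest is λ_max ≈ 44.259, hence ||A||_2 = sqrt(λ_max) ≈ 6.6527.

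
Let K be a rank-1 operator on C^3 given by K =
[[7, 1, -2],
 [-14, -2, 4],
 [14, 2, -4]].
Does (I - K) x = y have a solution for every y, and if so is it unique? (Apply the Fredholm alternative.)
(I - K) is singular (det(I - K) = 0, i.e. 1 ∈ sigma(K)). (I - K) x = y is solvable iff y ⊥ ker((I - K)^*) = span{(7, 1, -2)}, i.e. iff 7y_1 + y_2 - 2y_3 = 0. When solvable, the solutions are x = y + c·(1, -2, 2), c arbitrary (ker(I - K) = span{(1, -2, 2)}, dimension 1).

K has rank 1, so it is an outer product K = u v^T: every row of K is a multiple of one row vector. Reading off the entries, u = (1, -2, 2) and v = (7, 1, -2) (row i of K equals u_i·v^T). A rank-one matrix u v^T satisfies K u = u (v·u) and kills the (2)-dimensional subspace v^⊥, so its characteristic polynomial is lambda^2 (lambda - v·u) with v·u = tr K = 1. Hence the eigenvalues of I - K are 1 (multiplicity 2) and 1 - (1) = 0, so det(I - K) = 0. (Direct check: I - K =
[[-6, -1, 2],
 [14, 3, -4],
 [-14, -2, 5]]
has determinant 0.) So 1 is an eigenvalue of K and (I - K) is not invertible. The finite-dimensional Fredholm alternative says: either (I - K) is invertible, or ker(I - K) ≠ {0} and then range(I - K) = ker((I - K)^*)^⊥, with dim ker(I - K) = dim ker((I - K)^*). We are in the second case, so we need both kernels. Kernel of I - K: (I - K) u = u - u (v·u) = u - u = 0, so ker(I - K) = span{u} = span{(1, -2, 2)} (it is exactly 1-dimensional because rank(I - K) = 2). Kernel of the adjoint: K is real, so (I - K)^* = I - K^T = I - v u^T, and (I - v u^T) v = v - v (u·v) = 0; hence ker((I - K)^*) = span{v} = span{(7, 1, -2)}. Therefore (I - K) x = y is solvable iff <y, v> = 0, i.e. iff 7y_1 + y_2 - 2y_3 = 0. When this holds, K y = u (v·y) = 0, so (I - K) y = y and x = y is a particular solution; the full solution set is the line x = y + c·u = y + c·(1, -2, 2), c ∈ C.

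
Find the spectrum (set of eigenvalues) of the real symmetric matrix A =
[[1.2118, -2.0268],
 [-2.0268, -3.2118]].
sigma(A) ≈ {-4, 2}

A is real symmetric, so its spectrum consists of real eigenvalues. Expanding the characteristic polynomial of the displayed matrix gives
  det(λ I - A) = p(λ) = λ^2 + (2)λ + (-8).
Solving p(λ) = 0 yields eigenvalues ≈ -4, 2. (A is shown rounded to 4 decimals, so these recover the underlying integer eigenvalues to within that precision.)
Verification: the trace of A = -2 equals the sum of eigenvalues -2, and det(A) ≈ -8.0000 matches the eigenvalue product -8.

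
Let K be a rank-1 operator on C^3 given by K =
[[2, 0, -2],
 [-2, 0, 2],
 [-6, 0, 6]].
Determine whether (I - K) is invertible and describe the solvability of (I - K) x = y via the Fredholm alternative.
(I - K) is invertible (det(I - K) = -7 ≠ 0), so for every y in C^3 the equation (I - K) x = y has a unique solution.

K has rank 1, so it is an outer product K = u v^T: every row of K is a multiple of one row vector. Reading off the entries, u = (-1, 1, 3) and v = (-2, 0, 2) (row i of K equals u_i·v^T). A rank-one matrix u v^T satisfies K u = u (v·u) and kills the (2)-dimensional subspace v^⊥, so its characteristic polynomial is lambda^2 (lambda - v·u) with v·u = tr K = 8. Hence the eigenvalues of I - K are 1 (multiplicity 2) and 1 - (8) = -7, so det(I - K) = -7. (Direct check: I - K =
[[-1, 0, 2],
 [2, 1, -2],
 [6, 0, -5]]
has determinant -7.) The finite-dimensional Fredholm alternative says: either (I - K) is invertible, or ker(I - K) ≠ {0} and then range(I - K) = ker((I - K)^*)^⊥, with dim ker(I - K) = dim ker((I - K)^*). Since det(I - K) ≠ 0, 1 is not an eigenvalue of K and ker(I - K) = {0}, so we are in the first case: for every y there is a unique x = (I - K)^(-1) y. Explicitly, by the Sherman–Morrison formula, (I - u v^T)^(-1) = I + u v^T/(1 - v·u), i.e. (I - K)^(-1) = I + K/(-7).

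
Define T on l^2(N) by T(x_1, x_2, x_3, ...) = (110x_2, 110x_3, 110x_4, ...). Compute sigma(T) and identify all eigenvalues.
sigma(T) = closed disk {z in C : |z| ≤ 110}; sigma_p(T) = open disk {z in C : |z| < 110}

Note T = 110·V where V is the unit left shift (V x)_k = x_{k+1}; so sigma(T) = 110·sigma(V) and ||T|| = 110||V||. ||T x||^2 = 12100sum_{k≥2} |x_k|^2 ≤ 12100||x||^2, with equality on {x : x_1 = 0}, so ||T|| = 110. For any lambda with |lambda| < 110, set r = lambda/110 (|r| < 1); the vector x = (1, r, r^2, ...) is in l^2 and satisfies T x = 110(r, r^2, ...) = lambda x, so lambda is an eigenvalue. On the boundary |lambda| = 110 the geometric series diverges, so no l^2 eigenvector exists, but these lambda lie in the approximate point spectrum. Hence sigma(T) is the closed disk of radius 110 and sigma_p(T) is the open disk.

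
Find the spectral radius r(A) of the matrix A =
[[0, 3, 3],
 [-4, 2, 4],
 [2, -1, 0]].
r(A) ≈ 3.2556

The eigenvalues of A are the roots of its characteristic polynomial. With M = A (coefficients from the trace, the sum of principal 2x2 minors, and det A):
  p(λ) = det(λ I - M) = λ^3 - 2λ^2 + 10λ - 24.
No integer candidate from the rational root theorem (±divisors of 24) is a root, so the roots are irrational. The cubic discriminant is Δ = -11280 < 0, so there is one real root and a complex-conjugate pair. p(2) = -4 and p(3) = 15 have opposite signs, so a root lies in (2, 3); Newton's method refines it to λ ≈ 2.2644. Dividing out (λ - (2.2644)) leaves approximately λ^2 + 0.2644λ + 10.5988. For λ^2 + 0.2644λ + 10.5988 the discriminant is -42.3251. It is negative, so the remaining roots are the complex-conjugate pair λ ≈ -0.1322 ± 3.2529i. Their product equals the constant term, so |λ|^2 ≈ 10.5988 and |λ| ≈ 3.2556.
Thus the eigenvalues (to 4 decimals) are 2.2644 (modulus 2.2644); -0.1322 ± 3.2529i (modulus 3.2556). The spectral radius is the largest modulus: r(A) ≈ 3.2556. (Cross-check: r(A) ≤ ||A||_2 ≈ 7.0301; equality holds whenever A is normal, though it can also hold for some non-normal A.)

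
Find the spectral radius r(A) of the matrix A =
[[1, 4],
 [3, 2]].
r(A) = 5

The eigenvalues of A are the roots of its characteristic polynomial. With M = A (coefficients from the trace and determinant):
  p(λ) = det(λ I - M) = λ^2 - 3λ - 10.
For λ^2 - 3λ - 10 the discriminant is 49. It is a perfect square (7^2), so the roots are rational: λ = (3 ± 7)/2 = 5, -2.
Thus the eigenvalues (to 4 decimals) are 5 (modulus 5); -2 (modulus 2). The spectral radius is the largest modulus: r(A) = 5. (Cross-check: r(A) ≤ ||A||_2 ≈ 5.1167; equality holds whenever A is normal, though it can also hold for some non-normal A.)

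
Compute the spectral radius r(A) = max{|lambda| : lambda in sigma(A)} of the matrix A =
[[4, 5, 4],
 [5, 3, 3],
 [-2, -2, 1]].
r(A) = 5

The eigenvalues of A are the roots of its characteristic polynomial. With M = A (coefficients from the trace, the sum of principal 2x2 minors, and det A):
  p(λ) = det(λ I - M) = λ^3 - 8λ^2 + 8λ + 35.
By the rational root theorem any rational root is an integer divisor of 35. Testing λ = 5: p(5) = 125 - 200 + 40 + 35 = 0, so λ = 5 is a root. Dividing out (λ - 5) leaves p(λ) = (λ - 5)(λ^2 - 3λ - 7). For λ^2 - 3λ - 7 the discriminant is 37. It is nonnegative but not a perfect square, so the roots are real and irrational: λ = (3 ± sqrt(37))/2 ≈ 4.5414, -1.5414.
Thus the eigenvalues (to 4 decimals) are 4.5414 (modulus 4.5414); -1.5414 (modulus 1.5414); 5 (modulus 5). The spectral radius is the largest modulus: r(A) = 5. (Cross-check: r(A) ≤ ||A||_2 ≈ 10.0728; equality holds whenever A is normal, though it can also hold for some non-normal A.)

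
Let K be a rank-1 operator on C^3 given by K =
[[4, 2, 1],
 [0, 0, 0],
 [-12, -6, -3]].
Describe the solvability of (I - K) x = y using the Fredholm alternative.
(I - K) is singular (det(I - K) = 0, i.e. 1 ∈ sigma(K)). (I - K) x = y is solvable iff y ⊥ ker((I - K)^*) = span{(4, 2, 1)}, i.e. iff 4y_1 + 2y_2 + y_3 = 0. When solvable, the solutions are x = y + c·(1, 0, -3), c arbitrary (ker(I - K) = span{(1, 0, -3)}, dimension 1).

K has rank 1, so it is an outer product K = u v^T: every row of K is a multiple of one row vector. Reading off the entries, u = (1, 0, -3) and v = (4, 2, 1) (row i of K equals u_i·v^T). A rank-one matrix u v^T satisfies K u = u (v·u) and kills the (2)-dimensional subspace v^⊥, so its characteristic polynomial is lambda^2 (lambda - v·u) with v·u = tr K = 1. Hence the eigenvalues of I - K are 1 (multiplicity 2) and 1 - (1) = 0, so det(I - K) = 0. (Direct check: I - K =
[[-3, -2, -1],
 [0, 1, 0],
 [12, 6, 4]]
has determinant 0.) So 1 is an eigenvalue of K and (I - K) is not invertible. The finite-dimensional Fredholm alternative says: either (I - K) is invertible, or ker(I - K) ≠ {0} and then range(I - K) = ker((I - K)^*)^⊥, with dim ker(I - K) = dim ker((I - K)^*). We are in the second case, so we need both kernels. Kernel of I - K: (I - K) u = u - u (v·u) = u - u = 0, so ker(I - K) = span{u} = span{(1, 0, -3)} (it is exactly 1-dimensional because rank(I - K) = 2). Kernel of the adjoint: K is real, so (I - K)^* = I - K^T = I - v u^T, and (I - v u^T) v = v - v (u·v) = 0; hence ker((I - K)^*) = span{v} = span{(4, 2, 1)}. Therefore (I - K) x = y is solvable iff <y, v> = 0, i.e. iff 4y_1 + 2y_2 + y_3 = 0. When this holds, K y = u (v·y) = 0, so (I - K) y = y and x = y is a particular solution; the full solution set is the line x = y + c·u = y + c·(1, 0, -3), c ∈ C.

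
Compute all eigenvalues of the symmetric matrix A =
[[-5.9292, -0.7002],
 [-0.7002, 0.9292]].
sigma(A) ≈ {-6, 1}

A is real symmetric, so its spectrum consists of real eigenvalues. Expanding the characteristic polynomial of the displayed matrix gives
  det(λ I - A) = p(λ) = λ^2 + (5)λ + (-6).
Solving p(λ) = 0 yields eigenvalues ≈ -6, 1. (A is shown rounded to 4 decimals, so these recover the underlying integer eigenvalues to within that precision.)
Verification: the trace of A = -5 equals the sum of eigenvalues -5, and det(A) ≈ -5.9997 matches the eigenvalue product -6.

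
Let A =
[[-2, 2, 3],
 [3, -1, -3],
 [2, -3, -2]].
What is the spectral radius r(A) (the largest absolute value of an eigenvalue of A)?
r(A) = 7

The eigenvalues of A are the roots of its characteristic polynomial. With M = A (coefficients from the trace, the sum of principal 2x2 minors, and det A):
  p(λ) = det(λ I - M) = λ^3 + 5λ^2 - 13λ + 7.
By the rational root theorem any rational root is an integer divisor of 7. Testing λ = -7: p(-7) = -343 + 245 + 91 + 7 = 0, so λ = -7 is a root. Dividing out (λ + 7) leaves p(λ) = (λ + 7)(λ^2 - 2λ + 1). For λ^2 - 2λ + 1 the discriminant is 0. It is a perfect square (0^2), so the roots are rational: λ = (2 ± 0)/2 = 1, 1.
Thus the eigenvalues (to 4 decimals) are 1 (modulus 1); -7 (modulus 7). The spectral radius is the largest modulus: r(A) = 7. (Cross-check: r(A) ≤ ||A||_2 ≈ 7.0498; equality holds whenever A is normal, though it can also hold for some non-normal A.)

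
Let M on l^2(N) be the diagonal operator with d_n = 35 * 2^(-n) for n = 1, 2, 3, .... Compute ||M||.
||M|| = 35/2 (attained at n = 1)

For M diagonal, ||M|| = sup_n |d_n|. The sequence d_n = 35 * 2^(-n) is positive and strictly decreasing (ratio 2^(-1) < 1), so the supremum is d_1 = 35/2. Hence ||M|| = 35/2.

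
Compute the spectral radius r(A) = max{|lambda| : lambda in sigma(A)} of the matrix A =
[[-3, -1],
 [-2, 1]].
r(A) = (2 + sqrt(24))/2 ≈ 3.4495

The eigenvalues of A are the roots of its characteristic polynomial. With M = A (coefficients from the trace and determinant):
  p(λ) = det(λ I - M) = λ^2 + 2λ - 5.
For λ^2 + 2λ - 5 the discriminant is 24. It is nonnegative but not a perfect square, so the roots are real and irrational: λ = (-2 ± sqrt(24))/2 ≈ 1.4495, -3.4495.
Thus the eigenvalues (to 4 decimals) are 1.4495 (modulus 1.4495); -3.4495 (modulus 3.4495). The spectral radius is the largest modulus: r(A) = (2 + sqrt(24))/2 ≈ 3.4495. (Cross-check: r(A) ≤ ||A||_2 ≈ 3.618; equality holds whenever A is normal, though it can also hold for some non-normal A.)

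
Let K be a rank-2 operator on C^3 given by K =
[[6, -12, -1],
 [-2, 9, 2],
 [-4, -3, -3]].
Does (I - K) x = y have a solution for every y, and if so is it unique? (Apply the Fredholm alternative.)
(I - K) is invertible (det(I - K) = -24 ≠ 0), so for every y in C^3 the equation (I - K) x = y has a unique solution.

K has rank 2 and factors as K = U V^T = u1 v1^T + u2 v2^T with u1 = (-3, 1, 2), v1 = (-2, 3, 0), u2 = (1, -2, 3), v2 = (0, -3, -1) (multiplying out reproduces the displayed K). The nonzero eigenvalues of U V^T coincide with those of the 2 x 2 matrix G = V^T U = [[v1·u1, v1·u2], [v2·u1, v2·u2]] = [[9, -8], [-5, 3]], and by the Sylvester determinant identity det(I_3 - U V^T) = det(I_2 - V^T U) = det([[-8, 8], [5, -2]]) = (-8)(-2) - (8)(5) = -24. (Direct check: I - K =
[[-5, 12, 1],
 [2, -8, -2],
 [4, 3, 4]]
has determinant -24.) The finite-dimensional Fredholm alternative says: either (I - K) is invertible, or ker(I - K) ≠ {0} and then range(I - K) = ker((I - K)^*)^⊥, with dim ker(I - K) = dim ker((I - K)^*). Since det(I - K) ≠ 0, 1 is not an eigenvalue of K and ker(I - K) = {0}, so we are in the first case: for every y there is a unique x = (I - K)^(-1) y. (Explicitly, by the Woodbury identity, (I - U V^T)^(-1) = I + U (I_2 - G)^(-1) V^T.)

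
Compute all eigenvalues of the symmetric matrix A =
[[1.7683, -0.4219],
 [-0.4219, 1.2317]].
sigma(A) ≈ {1, 2}

A is real symmetric, so its spectrum consists of real eigenvalues. Expanding the characteristic polynomial of the displayed matrix gives
  det(λ I - A) = p(λ) = λ^2 + (-3)λ + (2).
Solving p(λ) = 0 yields eigenvalues ≈ 1, 2. (A is shown rounded to 4 decimals, so these recover the underlying integer eigenvalues to within that precision.)
Verification: the trace of A = 3 equals the sum of eigenvalues 3, and det(A) ≈ 2.0000 matches the eigenvalue product 2.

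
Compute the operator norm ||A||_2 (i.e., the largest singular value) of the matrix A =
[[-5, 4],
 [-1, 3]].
||A||_2 = sqrt((51 + sqrt(2117))/2) ≈ 6.9646 (= sqrt(largest eigenvalue of A^T A))

||A||_2 = sigma_max(A) = sqrt(lambda_max(A^T A)). Form the symmetric matrix M = A^T A =
[[26, -23],
 [-23, 25]].
Its characteristic polynomial (trace, determinant of M give the coefficients) is
  p(λ) = det(λ I - M) = λ^2 - 51λ + 121.
For λ^2 - 51λ + 121 the discriminant is 2117. It is nonnegative but not a perfect square, so the roots are real and irrational: λ = (51 ± sqrt(2117))/2 ≈ 48.5054, 2.4946.
So the eigenvalues of A^T A are ≈ 2.4946, 48.5054 (all ≥ 0, as they must be for A^T A). The largest is λ_max = (51 + sqrt(2117))/2 ≈ 48.5054, hence ||A||_2 = sqrt(λ_max) = sqrt((51 + sqrt(2117))/2) ≈ 6.9646.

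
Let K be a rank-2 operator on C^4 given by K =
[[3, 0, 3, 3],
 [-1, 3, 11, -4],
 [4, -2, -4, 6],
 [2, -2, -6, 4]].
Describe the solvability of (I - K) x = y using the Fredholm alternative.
(I - K) is invertible (det(I - K) = 20 ≠ 0), so for every y in C^4 the equation (I - K) x = y has a unique solution.

K has rank 2 and factors as K = U V^T = u1 v1^T + u2 v2^T with u1 = (-3, -2, -2, 0), v1 = (-1, 0, -1, -1), u2 = (0, -3, 2, 2), v2 = (1, -1, -3, 2) (multiplying out reproduces the displayed K). The nonzero eigenvalues of U V^T coincide with those of the 2 x 2 matrix G = V^T U = [[v1·u1, v1·u2], [v2·u1, v2·u2]] = [[5, -4], [5, 1]], and by the Sylvester determinant identity det(I_4 - U V^T) = det(I_2 - V^T U) = det([[-4, 4], [-5, 0]]) = (-4)(0) - (4)(-5) = 20. (Direct check: I - K =
[[-2, 0, -3, -3],
 [1, -2, -11, 4],
 [-4, 2, 5, -6],
 [-2, 2, 6, -3]]
has determinant 20.) The finite-dimensional Fredholm alternative says: either (I - K) is invertible, or ker(I - K) ≠ {0} and then range(I - K) = ker((I - K)^*)^⊥, with dim ker(I - K) = dim ker((I - K)^*). Since det(I - K) ≠ 0, 1 is not an eigenvalue of K and ker(I - K) = {0}, so we are in the first case: for every y there is a unique x = (I - K)^(-1) y. (Explicitly, by the Woodbury identity, (I - U V^T)^(-1) = I + U (I_2 - G)^(-1) V^T.)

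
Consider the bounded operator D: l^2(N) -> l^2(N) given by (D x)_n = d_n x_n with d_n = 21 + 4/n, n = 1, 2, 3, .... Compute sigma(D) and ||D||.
sigma(D) = {21 + 4/n : n ≥ 1} ∪ {21}; ||D|| = 25

A bounded diagonal operator on l^2 with diagonal entries d_n has spectrum equal to the closure of {d_n : n ≥ 1}: every d_n is an eigenvalue (with eigenvector e_n), so {d_n} ⊂ sigma(D); the spectrum is closed, so its closure is too; and for lambda not in the closure, (D - lambda I) has bounded inverse (the diagonal entries 1/(d_n - lambda) are bounded). For our sequence d_n = 21 + 4/n, n = 1, 2, 3, ...:
  - {d_n} = {21 + 4/n : n ≥ 1}; the only limit point is 21
  - closure = {21 + 4/n : n ≥ 1} ∪ {21}
For the norm: a diagonal operator has ||D|| = sup_n |d_n|. Here d_n = 21 + 4/n is positive and decreasing, so sup_n |d_n| = d_1 = 21 + 4 = 25. So ||D|| = 25.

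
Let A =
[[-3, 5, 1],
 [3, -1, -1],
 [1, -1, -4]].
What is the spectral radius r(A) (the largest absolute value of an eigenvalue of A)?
r(A) = (10 + sqrt(12))/2 ≈ 6.7321

The eigenvalues of A are the roots of its characteristic polynomial. With M = A (coefficients from the trace, the sum of principal 2x2 minors, and det A):
  p(λ) = det(λ I - M) = λ^3 + 8λ^2 + 2λ - 44.
By the rational root theorem any rational root is an integer divisor of 44. Testing λ = 2: p(2) = 8 + 32 + 4 - 44 = 0, so λ = 2 is a root. Dividing out (λ - 2) leaves p(λ) = (λ - 2)(λ^2 + 10λ + 22). For λ^2 + 10λ + 22 the discriminant is 12. It is nonnegative but not a perfect square, so the roots are real and irrational: λ = (-10 ± sqrt(12))/2 ≈ -3.2679, -6.7321.
Thus the eigenvalues (to 4 decimals) are -3.2679 (modulus 3.2679); -6.7321 (modulus 6.7321); 2 (modulus 2). The spectral radius is the largest modulus: r(A) = (10 + sqrt(12))/2 ≈ 6.7321. (Cross-check: r(A) ≤ ||A||_2 ≈ 6.9887; equality holds whenever A is normal, though it can also hold for some non-normal A.)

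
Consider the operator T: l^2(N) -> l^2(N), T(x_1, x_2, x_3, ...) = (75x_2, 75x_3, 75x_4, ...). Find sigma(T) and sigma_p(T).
sigma(T) = closed disk {z in C : |z| ≤ 75}; sigma_p(T) = open disk {z in C : |z| < 75}

Note T = 75·V where V is the unit left shift (V x)_k = x_{k+1}; so sigma(T) = 75·sigma(V) and ||T|| = 75||V||. ||T x||^2 = 5625sum_{k≥2} |x_k|^2 ≤ 5625||x||^2, with equality on {x : x_1 = 0}, so ||T|| = 75. For any lambda with |lambda| < 75, set r = lambda/75 (|r| < 1); the vector x = (1, r, r^2, ...) is in l^2 and satisfies T x = 75(r, r^2, ...) = lambda x, so lambda is an eigenvalue. On the boundary |lambda| = 75 the geometric series diverges, so no l^2 eigenvector exists, but these lambda lie in the approximate point spectrum. Hence sigma(T) is the closed disk of radius 75 and sigma_p(T) is the open disk.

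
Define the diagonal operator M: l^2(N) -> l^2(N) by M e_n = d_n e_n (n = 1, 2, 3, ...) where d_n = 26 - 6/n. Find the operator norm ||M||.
||M|| = 26

For a diagonal operator on l^2 with entries d_n, ||M|| = sup_n |d_n|. Here d_1 = 20, d_2 = 23, ..., and d_n = 26 - 6/n increases monotonically toward 26. All terms lie in [20, 26), so |d_n| = d_n and the supremum is the limit 26, which is not attained by any individual d_n. Hence ||M|| = 26.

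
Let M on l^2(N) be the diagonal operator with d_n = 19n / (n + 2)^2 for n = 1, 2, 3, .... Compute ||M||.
||M|| = 19/8 (attained at n = 2)

For M diagonal, ||M|| = sup_n |d_n|. Treat f(x) = 19x / (x + 2)^2 for real x > 0. By the quotient rule, f'(x) = 19(2 - x)/(x + 2)^3, which is positive for x < 2 and negative for x > 2. So f has a unique maximum at x = 2, and since 2 is a positive integer, the supremum over n ≥ 1 is attained at n = 2: d_2 = 19·2/(2 + 2)^2 = 19·2/16 = 19/8. Hence ||M|| = 19/8.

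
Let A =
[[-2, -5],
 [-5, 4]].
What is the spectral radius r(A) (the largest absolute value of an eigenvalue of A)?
r(A) = (2 + sqrt(136))/2 ≈ 6.831

The eigenvalues of A are the roots of its characteristic polynomial. With M = A (coefficients from the trace and determinant):
  p(λ) = det(λ I - M) = λ^2 - 2λ - 33.
For λ^2 - 2λ - 33 the discriminant is 136. It is nonnegative but not a perfect square, so the roots are real and irrational: λ = (2 ± sqrt(136))/2 ≈ 6.831, -4.831.
Thus the eigenvalues (to 4 decimals) are 6.831 (modulus 6.831); -4.831 (modulus 4.831). The spectral radius is the largest modulus: r(A) = (2 + sqrt(136))/2 ≈ 6.831. (Cross-check: r(A) ≤ ||A||_2 ≈ 6.831; equality holds whenever A is normal, though it can also hold for some non-normal A.)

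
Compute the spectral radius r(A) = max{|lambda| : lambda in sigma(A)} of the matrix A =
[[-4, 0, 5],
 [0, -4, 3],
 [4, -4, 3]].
r(A) = 5

The eigenvalues of A are the roots of its characteristic polynomial. With M = A (coefficients from the trace, the sum of principal 2x2 minors, and det A):
  p(λ) = det(λ I - M) = λ^3 + 5λ^2 - 16λ - 80.
By the rational root theorem any rational root is an integer divisor of 80. Testing λ = 4: p(4) = 64 + 80 - 64 - 80 = 0, so λ = 4 is a root. Dividing out (λ - 4) leaves p(λ) = (λ - 4)(λ^2 + 9λ + 20). For λ^2 + 9λ + 20 the discriminant is 1. It is a perfect square (1^2), so the roots are rational: λ = (-9 ± 1)/2 = -4, -5.
Thus the eigenvalues (to 4 decimals) are -4 (modulus 4); -5 (modulus 5); 4 (modulus 4). The spectral radius is the largest modulus: r(A) = 5. (Cross-check: r(A) ≤ ||A||_2 ≈ 7.9173; equality holds whenever A is normal, though it can also hold for some non-normal A.)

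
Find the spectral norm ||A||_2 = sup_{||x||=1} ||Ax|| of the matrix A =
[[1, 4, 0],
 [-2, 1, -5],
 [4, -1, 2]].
||A||_2 ≈ 6.7166 (= sqrt(largest eigenvalue of A^T A))

||A||_2 = sigma_max(A) = sqrt(lambda_max(A^T A)). Form the symmetric matrix M = A^T A =
[[21, -2, 18],
 [-2, 18, -7],
 [18, -7, 29]].
Its characteristic polynomial (trace, sum of principal 2x2 minors, determinant of M give the coefficients) is
  p(λ) = det(λ I - M) = λ^3 - 68λ^2 + 1132λ - 4489.
No integer candidate from the rational root theorem (±divisors of 4489) is a root, so the roots are irrational. The cubic discriminant is Δ = 152810197 > 0, so there are three distinct real roots. p(5) = -404 and p(6) = 71 have opposite signs, so a root lies in (5, 6); Newton's method refines it to λ ≈ 5.8357. p(17) = 16 and p(18) = -313 have opposite signs, so a root lies in (17, 18); Newton's method refines it to λ ≈ 17.051. p(45) = -124 and p(46) = 1031 have opposite signs, so a root lies in (45, 46); Newton's method refines it to λ ≈ 45.1133. Check (Vieta): the three roots sum to 68, matching tr M = 68.
So the eigenvalues of A^T A are ≈ 5.8357, 17.051, 45.1133 (all ≥ 0, as they must be for A^T A). The largest is λ_max ≈ 45.1133, hence ||A||_2 = sqrt(λ_max) ≈ 6.7166.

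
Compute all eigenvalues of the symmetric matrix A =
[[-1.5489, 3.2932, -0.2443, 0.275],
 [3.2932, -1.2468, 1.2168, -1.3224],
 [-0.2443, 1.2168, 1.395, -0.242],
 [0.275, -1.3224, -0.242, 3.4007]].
sigma(A) ≈ {-5, 1, 2, 4}

A is real symmetric, so its spectrum consists of real eigenvalues. Expanding the characteristic polynomial of the displayed matrix gives
  det(λ I - A) = p(λ) = λ^4 + (-2)λ^3 + (-21)λ^2 + (62.0021)λ + (-40.0018).
Solving p(λ) = 0 yields eigenvalues ≈ -5, 1, 2, 4. (A is shown rounded to 4 decimals, so these recover the underlying integer eigenvalues to within that precision.)
Verification: the trace of A = 2 equals the sum of eigenvalues 2, and det(A) ≈ -40.0018 matches the eigenvalue product -40.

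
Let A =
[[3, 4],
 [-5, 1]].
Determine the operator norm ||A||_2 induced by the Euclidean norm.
||A||_2 = sqrt((51 + sqrt(485))/2) ≈ 6.0425 (= sqrt(largest eigenvalue of A^T A))

||A||_2 = sigma_max(A) = sqrt(lambda_max(A^T A)). Form the symmetric matrix M = A^T A =
[[34, 7],
 [7, 17]].
Its characteristic polynomial (trace, determinant of M give the coefficients) is
  p(λ) = det(λ I - M) = λ^2 - 51λ + 529.
For λ^2 - 51λ + 529 the discriminant is 485. It is nonnegative but not a perfect square, so the roots are real and irrational: λ = (51 ± sqrt(485))/2 ≈ 36.5114, 14.4886.
So the eigenvalues of A^T A are ≈ 14.4886, 36.5114 (all ≥ 0, as they must be for A^T A). The largest is λ_max = (51 + sqrt(485))/2 ≈ 36.5114, hence ||A||_2 = sqrt(λ_max) = sqrt((51 + sqrt(485))/2) ≈ 6.0425.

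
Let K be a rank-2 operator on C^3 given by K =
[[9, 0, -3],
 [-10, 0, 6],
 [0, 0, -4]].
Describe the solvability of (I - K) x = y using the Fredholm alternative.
(I - K) is invertible (det(I - K) = -40 ≠ 0), so for every y in C^3 the equation (I - K) x = y has a unique solution.

K has rank 2 and factors as K = U V^T = u1 v1^T + u2 v2^T with u1 = (-3, 2, 2), v1 = (-3, 0, 1), u2 = (0, 2, -3), v2 = (-2, 0, 2) (multiplying out reproduces the displayed K). The nonzero eigenvalues of U V^T coincide with those of the 2 x 2 matrix G = V^T U = [[v1·u1, v1·u2], [v2·u1, v2·u2]] = [[11, -3], [10, -6]], and by the Sylvester determinant identity det(I_3 - U V^T) = det(I_2 - V^T U) = det([[-10, 3], [-10, 7]]) = (-10)(7) - (3)(-10) = -40. (Direct check: I - K =
[[-8, 0, 3],
 [10, 1, -6],
 [0, 0, 5]]
has determinant -40.) The finite-dimensional Fredholm alternative says: either (I - K) is invertible, or ker(I - K) ≠ {0} and then range(I - K) = ker((I - K)^*)^⊥, with dim ker(I - K) = dim ker((I - K)^*). Since det(I - K) ≠ 0, 1 is not an eigenvalue of K and ker(I - K) = {0}, so we are in the first case: for every y there is a unique x = (I - K)^(-1) y. (Explicitly, by the Woodbury identity, (I - U V^T)^(-1) = I + U (I_2 - G)^(-1) V^T.)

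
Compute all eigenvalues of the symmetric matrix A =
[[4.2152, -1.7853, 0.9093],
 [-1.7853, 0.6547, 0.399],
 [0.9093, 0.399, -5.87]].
sigma(A) ≈ {-6, 0, 5}

A is real symmetric, so its spectrum consists of real eigenvalues. Expanding the characteristic polynomial of the displayed matrix gives
  det(λ I - A) = p(λ) = λ^3 + (1)λ^2 + (-30)λ + (-0.0022).
Solving p(λ) = 0 yields eigenvalues ≈ -6, 0, 5. (A is shown rounded to 4 decimals, so these recover the underlying integer eigenvalues to within that precision.)
Verification: the trace of A = -1 equals the sum of eigenvalues -1, and det(A) ≈ 0.0022 matches the eigenvalue product 0.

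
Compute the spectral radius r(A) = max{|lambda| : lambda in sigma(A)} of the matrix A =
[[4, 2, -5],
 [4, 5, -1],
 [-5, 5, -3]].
r(A) ≈ 6.1733

The eigenvalues of A are the roots of its characteristic polynomial. With M = A (coefficients from the trace, the sum of principal 2x2 minors, and det A):
  p(λ) = det(λ I - M) = λ^3 - 6λ^2 - 35λ + 231.
No integer candidate from the rational root theorem (±divisors of 231) is a root, so the roots are irrational. The cubic discriminant is Δ = -152383 < 0, so there is one real root and a complex-conjugate pair. p(-7) = -161 and p(-6) = 9 have opposite signs, so a root lies in (-7, -6); Newton's method refines it to λ ≈ -6.0614. Dividing out (λ - (-6.0614)) leaves approximately λ^2 - 12.0614λ + 38.1097. For λ^2 - 12.0614λ + 38.1097 the discriminant is -6.9606. It is negative, so the remaining roots are the complex-conjugate pair λ ≈ 6.0307 ± 1.3191i. Their product equals the constant term, so |λ|^2 ≈ 38.1097 and |λ| ≈ 6.1733.
Thus the eigenvalues (to 4 decimals) are -6.0614 (modulus 6.0614); 6.0307 ± 1.3191i (modulus 6.1733). The spectral radius is the largest modulus: r(A) ≈ 6.1733. (Cross-check: r(A) ≤ ||A||_2 ≈ 8.8756; equality holds whenever A is normal, though it can also hold for some non-normal A.)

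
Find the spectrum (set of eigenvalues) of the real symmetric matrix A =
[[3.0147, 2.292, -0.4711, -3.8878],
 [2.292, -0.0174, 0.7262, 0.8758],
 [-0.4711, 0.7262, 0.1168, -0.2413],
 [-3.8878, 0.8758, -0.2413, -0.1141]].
sigma(A) ≈ {-4, 0, 1, 6}

A is real symmetric, so its spectrum consists of real eigenvalues. Expanding the characteristic polynomial of the displayed matrix gives
  det(λ I - A) = p(λ) = λ^4 + (-3)λ^3 + (-22)λ^2 + (24)λ + (0).
Solving p(λ) = 0 yields eigenvalues ≈ -4, 0, 1, 6. (A is shown rounded to 4 decimals, so these recover the underlying integer eigenvalues to within that precision.)
Verification: the trace of A = 3 equals the sum of eigenvalues 3, and det(A) ≈ -0.0005 matches the eigenvalue product 0.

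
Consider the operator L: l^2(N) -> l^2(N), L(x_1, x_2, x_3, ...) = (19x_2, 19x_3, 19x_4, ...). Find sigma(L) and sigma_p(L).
sigma(L) = closed disk {z in C : |z| ≤ 19}; sigma_p(L) = open disk {z in C : |z| < 19}

Note L = 19·V where V is the unit left shift (V x)_k = x_{k+1}; so sigma(L) = 19·sigma(V) and ||L|| = 19||V||. ||L x||^2 = 361sum_{k≥2} |x_k|^2 ≤ 361||x||^2, with equality on {x : x_1 = 0}, so ||L|| = 19. For any lambda with |lambda| < 19, set r = lambda/19 (|r| < 1); the vector x = (1, r, r^2, ...) is in l^2 and satisfies L x = 19(r, r^2, ...) = lambda x, so lambda is an eigenvalue. On the boundary |lambda| = 19 the geometric series diverges, so no l^2 eigenvector exists, but these lambda lie in the approximate point spectrum. Hence sigma(L) is the closed disk of radius 19 and sigma_p(L) is the open disk.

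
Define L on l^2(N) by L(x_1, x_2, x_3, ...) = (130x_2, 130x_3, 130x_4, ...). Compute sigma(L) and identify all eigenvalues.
sigma(L) = closed disk {z in C : |z| ≤ 130}; sigma_p(L) = open disk {z in C : |z| < 130}

Note L = 130·V where V is the unit left shift (V x)_k = x_{k+1}; so sigma(L) = 130·sigma(V) and ||L|| = 130||V||. ||L x||^2 = 16900sum_{k≥2} |x_k|^2 ≤ 16900||x||^2, with equality on {x : x_1 = 0}, so ||L|| = 130. For any lambda with |lambda| < 130, set r = lambda/130 (|r| < 1); the vector x = (1, r, r^2, ...) is in l^2 and satisfies L x = 130(r, r^2, ...) = lambda x, so lambda is an eigenvalue. On the boundary |lambda| = 130 the geometric series diverges, so no l^2 eigenvector exists, but these lambda lie in the approximate point spectrum. Hence sigma(L) is the closed disk of radius 130 and sigma_p(L) is the open disk.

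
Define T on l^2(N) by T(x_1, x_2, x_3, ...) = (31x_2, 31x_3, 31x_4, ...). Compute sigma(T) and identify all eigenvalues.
sigma(T) = closed disk {z in C : |z| ≤ 31}; sigma_p(T) = open disk {z in C : |z| < 31}

Note T = 31·V where V is the unit left shift (V x)_k = x_{k+1}; so sigma(T) = 31·sigma(V) and ||T|| = 31||V||. ||T x||^2 = 961sum_{k≥2} |x_k|^2 ≤ 961||x||^2, with equality on {x : x_1 = 0}, so ||T|| = 31. For any lambda with |lambda| < 31, set r = lambda/31 (|r| < 1); the vector x = (1, r, r^2, ...) is in l^2 and satisfies T x = 31(r, r^2, ...) = lambda x, so lambda is an eigenvalue. On the boundary |lambda| = 31 the geometric series diverges, so no l^2 eigenvector exists, but these lambda lie in the approximate point spectrum. Hence sigma(T) is the closed disk of radius 31 and sigma_p(T) is the open disk.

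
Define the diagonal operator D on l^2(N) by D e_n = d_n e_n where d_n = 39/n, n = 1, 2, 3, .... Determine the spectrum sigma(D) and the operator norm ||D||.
sigma(D) = {39/n : n ≥ 1} ∪ {0}; ||D|| = 39

A bounded diagonal operator on l^2 with diagonal entries d_n has spectrum equal to the closure of {d_n : n ≥ 1}: every d_n is an eigenvalue (with eigenvector e_n), so {d_n} ⊂ sigma(D); the spectrum is closed, so its closure is too; and for lambda not in the closure, (D - lambda I) has bounded inverse (the diagonal entries 1/(d_n - lambda) are bounded). For our sequence d_n = 39/n, n = 1, 2, 3, ...:
  - {d_n} = {39/n : n ≥ 1}; the only limit point is 0
  - closure = {39/n : n ≥ 1} ∪ {0}
For the norm: a diagonal operator has ||D|| = sup_n |d_n|. Here d_n = 39/n is positive and decreasing, so sup_n |d_n| = d_1 = 39. So ||D|| = 39.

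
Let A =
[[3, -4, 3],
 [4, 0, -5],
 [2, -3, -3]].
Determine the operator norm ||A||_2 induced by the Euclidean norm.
||A||_2 ≈ 7.5289 (= sqrt(largest eigenvalue of A^T A))

||A||_2 = sigma_max(A) = sqrt(lambda_max(A^T A)). Form the symmetric matrix M = A^T A =
[[29, -18, -17],
 [-18, 25, -3],
 [-17, -3, 43]].
Its characteristic polynomial (trace, sum of principal 2x2 minors, determinant of M give the coefficients) is
  p(λ) = det(λ I - M) = λ^3 - 97λ^2 + 2425λ - 7921.
No integer candidate from the rational root theorem (±divisors of 7921) is a root, so the roots are irrational. The cubic discriminant is Δ = 1215476336 > 0, so there are three distinct real roots. p(3) = -1492 and p(4) = 291 have opposite signs, so a root lies in (3, 4); Newton's method refines it to λ ≈ 3.83. p(36) = 323 and p(37) = -336 have opposite signs, so a root lies in (36, 37); Newton's method refines it to λ ≈ 36.4854. p(56) = -697 and p(57) = 344 have opposite signs, so a root lies in (56, 57); Newton's method refines it to λ ≈ 56.6846. Check (Vieta): the three roots sum to 97, matching tr M = 97.
So the eigenvalues of A^T A are ≈ 3.83, 36.4854, 56.6846 (all ≥ 0, as they must be for A^T A). The largest is λ_max ≈ 56.6846, hence ||A||_2 = sqrt(λ_max) ≈ 7.5289.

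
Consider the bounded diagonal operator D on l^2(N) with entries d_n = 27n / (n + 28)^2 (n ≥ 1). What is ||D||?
||D|| = 27/112 (attained at n = 28)

For D diagonal, ||D|| = sup_n |d_n|. Treat f(x) = 27x / (x + 28)^2 for real x > 0. By the quotient rule, f'(x) = 27(28 - x)/(x + 28)^3, which is positive for x < 28 and negative for x > 28. So f has a unique maximum at x = 28, and since 28 is a positive integer, the supremum over n ≥ 1 is attained at n = 28: d_28 = 27·28/(28 + 28)^2 = 27·28/3136 = 27/112. Hence ||D|| = 27/112.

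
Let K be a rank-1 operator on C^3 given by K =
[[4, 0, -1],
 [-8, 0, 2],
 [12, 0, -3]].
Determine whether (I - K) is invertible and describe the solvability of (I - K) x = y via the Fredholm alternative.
(I - K) is singular (det(I - K) = 0, i.e. 1 ∈ sigma(K)). (I - K) x = y is solvable iff y ⊥ ker((I - K)^*) = span{(4, 0, -1)}, i.e. iff 4y_1 - y_3 = 0. When solvable, the solutions are x = y + c·(1, -2, 3), c arbitrary (ker(I - K) = span{(1, -2, 3)}, dimension 1).

K has rank 1, so it is an outer product K = u v^T: every row of K is a multiple of one row vector. Reading off the entries, u = (1, -2, 3) and v = (4, 0, -1) (row i of K equals u_i·v^T). A rank-one matrix u v^T satisfies K u = u (v·u) and kills the (2)-dimensional subspace v^⊥, so its characteristic polynomial is lambda^2 (lambda - v·u) with v·u = tr K = 1. Hence the eigenvalues of I - K are 1 (multiplicity 2) and 1 - (1) = 0, so det(I - K) = 0. (Direct check: I - K =
[[-3, 0, 1],
 [8, 1, -2],
 [-12, 0, 4]]
has determinant 0.) So 1 is an eigenvalue of K and (I - K) is not invertible. The finite-dimensional Fredholm alternative says: either (I - K) is invertible, or ker(I - K) ≠ {0} and then range(I - K) = ker((I - K)^*)^⊥, with dim ker(I - K) = dim ker((I - K)^*). We are in the second case, so we need both kernels. Kernel of I - K: (I - K) u = u - u (v·u) = u - u = 0, so ker(I - K) = span{u} = span{(1, -2, 3)} (it is exactly 1-dimensional because rank(I - K) = 2). Kernel of the adjoint: K is real, so (I - K)^* = I - K^T = I - v u^T, and (I - v u^T) v = v - v (u·v) = 0; hence ker((I - K)^*) = span{v} = span{(4, 0, -1)}. Therefore (I - K) x = y is solvable iff <y, v> = 0, i.e. iff 4y_1 - y_3 = 0. When this holds, K y = u (v·y) = 0, so (I - K) y = y and x = y is a particular solution; the full solution set is the line x = y + c·u = y + c·(1, -2, 3), c ∈ C.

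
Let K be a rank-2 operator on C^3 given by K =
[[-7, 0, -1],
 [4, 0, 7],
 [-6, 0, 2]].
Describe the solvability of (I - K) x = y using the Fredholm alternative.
(I - K) is invertible (det(I - K) = -14 ≠ 0), so for every y in C^3 the equation (I - K) x = y has a unique solution.

K has rank 2 and factors as K = U V^T = u1 v1^T + u2 v2^T with u1 = (3, -3, 2), v1 = (-2, 0, -1), u2 = (-1, -2, -2), v2 = (1, 0, -2) (multiplying out reproduces the displayed K). The nonzero eigenvalues of U V^T coincide with those of the 2 x 2 matrix G = V^T U = [[v1·u1, v1·u2], [v2·u1, v2·u2]] = [[-8, 4], [-1, 3]], and by the Sylvester determinant identity det(I_3 - U V^T) = det(I_2 - V^T U) = det([[9, -4], [1, -2]]) = (9)(-2) - (-4)(1) = -14. (Direct check: I - K =
[[8, 0, 1],
 [-4, 1, -7],
 [6, 0, -1]]
has determinant -14.) The finite-dimensional Fredholm alternative says: either (I - K) is invertible, or ker(I - K) ≠ {0} and then range(I - K) = ker((I - K)^*)^⊥, with dim ker(I - K) = dim ker((I - K)^*). Since det(I - K) ≠ 0, 1 is not an eigenvalue of K and ker(I - K) = {0}, so we are in the first case: for every y there is a unique x = (I - K)^(-1) y. (Explicitly, by the Woodbury identity, (I - U V^T)^(-1) = I + U (I_2 - G)^(-1) V^T.)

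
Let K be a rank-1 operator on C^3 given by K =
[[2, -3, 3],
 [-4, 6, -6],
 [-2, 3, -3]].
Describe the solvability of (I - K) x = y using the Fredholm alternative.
(I - K) is invertible (det(I - K) = -4 ≠ 0), so for every y in C^3 the equation (I - K) x = y has a unique solution.

K has rank 1, so it is an outer product K = u v^T: every row of K is a multiple of one row vector. Reading off the entries, u = (1, -2, -1) and v = (2, -3, 3) (row i of K equals u_i·v^T). A rank-one matrix u v^T satisfies K u = u (v·u) and kills the (2)-dimensional subspace v^⊥, so its characteristic polynomial is lambda^2 (lambda - v·u) with v·u = tr K = 5. Hence the eigenvalues of I - K are 1 (multiplicity 2) and 1 - (5) = -4, so det(I - K) = -4. (Direct check: I - K =
[[-1, 3, -3],
 [4, -5, 6],
 [2, -3, 4]]
has determinant -4.) The finite-dimensional Fredholm alternative says: either (I - K) is invertible, or ker(I - K) ≠ {0} and then range(I - K) = ker((I - K)^*)^⊥, with dim ker(I - K) = dim ker((I - K)^*). Since det(I - K) ≠ 0, 1 is not an eigenvalue of K and ker(I - K) = {0}, so we are in the first case: for every y there is a unique x = (I - K)^(-1) y. Explicitly, by the Sherman–Morrison formula, (I - u v^T)^(-1) = I + u v^T/(1 - v·u), i.e. (I - K)^(-1) = I + K/(-4).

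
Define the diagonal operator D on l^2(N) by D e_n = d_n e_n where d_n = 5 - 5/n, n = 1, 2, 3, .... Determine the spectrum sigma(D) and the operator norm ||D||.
sigma(D) = {5 - 5/n : n ≥ 1} ∪ {5}; ||D|| = 5

A bounded diagonal operator on l^2 with diagonal entries d_n has spectrum equal to the closure of {d_n : n ≥ 1}: every d_n is an eigenvalue (with eigenvector e_n), so {d_n} ⊂ sigma(D); the spectrum is closed, so its closure is too; and for lambda not in the closure, (D - lambda I) has bounded inverse (the diagonal entries 1/(d_n - lambda) are bounded). For our sequence d_n = 5 - 5/n, n = 1, 2, 3, ...:
  - {d_n} = {5 - 5/n : n ≥ 1}; the only limit point is 5
  - closure = {5 - 5/n : n ≥ 1} ∪ {5}
For the norm: a diagonal operator has ||D|| = sup_n |d_n|. Here d_n = 5 - 5/n increases monotonically from d_1 = 0 toward 5, with all terms in [0, 5); so sup_n |d_n| = 5 (the supremum is the limit, not attained). So ||D|| = 5.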